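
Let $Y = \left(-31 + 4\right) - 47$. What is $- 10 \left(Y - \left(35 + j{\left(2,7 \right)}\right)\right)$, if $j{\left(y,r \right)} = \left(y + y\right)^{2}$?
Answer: $1250$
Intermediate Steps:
$j{\left(y,r \right)} = 4 y^{2}$ ($j{\left(y,r \right)} = \left(2 y\right)^{2} = 4 y^{2}$)
$Y = -74$ ($Y = -27 - 47 = -74$)
$- 10 \left(Y - \left(35 + j{\left(2,7 \right)}\right)\right) = - 10 \left(-74 - \left(35 + 4 \cdot 2^{2}\right)\right) = - 10 \left(-74 - \left(35 + 4 \cdot 4\right)\right) = - 10 \left(-74 - 51\right) = \left(-10\right) \left(-125\right) = 1250$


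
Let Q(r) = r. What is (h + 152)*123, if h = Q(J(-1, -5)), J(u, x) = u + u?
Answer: 18450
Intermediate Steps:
J(u, x) = 2*u
h = -2 (h = 2*(-1) = -2)
(h + 152)*123 = (-2 + 152)*123 = 150*123 = 18450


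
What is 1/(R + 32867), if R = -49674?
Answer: -1/16807 ≈ -5.9499e-5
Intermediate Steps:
1/(R + 32867) = 1/(-49674 + 32867) = 1/(-16807) = -1/16807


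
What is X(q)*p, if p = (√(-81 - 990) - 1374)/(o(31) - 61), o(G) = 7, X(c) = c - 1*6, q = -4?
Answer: -2290/9 + 5*I*√119/9 ≈ -254.44 + 6.0604*I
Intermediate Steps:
X(c) = -6 + c (X(c) = c - 6 = -6 + c)
p = 229/9 - I*√119/18 (p = (√(-81 - 990) - 1374)/(7 - 61) = (√(-1071) - 1374)/(-54) = (3*I*√119 - 1374)*(-1/54) = (-1374 + 3*I*√119)*(-1/54) = 229/9 - I*√119/18 ≈ 25.444 - 0.60604*I)
X(q)*p = (-6 - 4)*(229/9 - I*√119/18) = -10*(229/9 - I*√119/18) = -2290/9 + 5*I*√119/9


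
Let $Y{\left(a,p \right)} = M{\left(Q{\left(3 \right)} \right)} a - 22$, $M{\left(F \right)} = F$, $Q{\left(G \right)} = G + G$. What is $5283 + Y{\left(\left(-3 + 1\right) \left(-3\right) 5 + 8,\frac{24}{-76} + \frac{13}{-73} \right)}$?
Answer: $5489$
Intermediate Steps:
$Q{\left(G \right)} = 2 G$
$Y{\left(a,p \right)} = -22 + 6 a$ ($Y{\left(a,p \right)} = 2 \cdot 3 a - 22 = 6 a - 22 = -22 + 6 a$)
$5283 + Y{\left(\left(-3 + 1\right) \left(-3\right) 5 + 8,\frac{24}{-76} + \frac{13}{-73} \right)} = 5283 - \left(22 - 6 \left(\left(-3 + 1\right) \left(-3\right) 5 + 8\right)\right) = 5283 - \left(22 - 6 \left(\left(-2\right) \left(-3\right) 5 + 8\right)\right) = 5283 - \left(22 - 6 \left(6 \cdot 5 + 8\right)\right) = 5283 - \left(22 - 6 \left(30 + 8\right)\right) = 5283 + \left(-22 + 6 \cdot 38\right) = 5283 + \left(-22 + 228\right) = 5283 + 206 = 5489$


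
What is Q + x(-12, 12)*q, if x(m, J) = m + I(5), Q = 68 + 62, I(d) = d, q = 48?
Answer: -206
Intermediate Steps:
Q = 130
x(m, J) = 5 + m (x(m, J) = m + 5 = 5 + m)
Q + x(-12, 12)*q = 130 + (5 - 12)*48 = 130 - 7*48 = 130 - 336 = -206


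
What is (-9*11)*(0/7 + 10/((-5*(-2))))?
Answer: -99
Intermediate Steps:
(-9*11)*(0/7 + 10/((-5*(-2)))) = -99*(0*(⅐) + 10/10) = -99*(0 + 10*(⅒)) = -99*(0 + 1) = -99*1 = -99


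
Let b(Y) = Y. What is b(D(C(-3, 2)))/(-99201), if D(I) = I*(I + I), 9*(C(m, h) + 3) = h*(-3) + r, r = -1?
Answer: -2312/8035281 ≈ -0.00028773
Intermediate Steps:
C(m, h) = -28/9 - h/3 (C(m, h) = -3 + (h*(-3) - 1)/9 = -3 + (-3*h - 1)/9 = -3 + (-1 - 3*h)/9 = -3 + (-⅑ - h/3) = -28/9 - h/3)
D(I) = 2*I² (D(I) = I*(2*I) = 2*I²)
b(D(C(-3, 2)))/(-99201) = (2*(-28/9 - ⅓*2)²)/(-99201) = (2*(-28/9 - ⅔)²)*(-1/99201) = (2*(-34/9)²)*(-1/99201) = (2*(1156/81))*(-1/99201) = (2312/81)*(-1/99201) = -2312/8035281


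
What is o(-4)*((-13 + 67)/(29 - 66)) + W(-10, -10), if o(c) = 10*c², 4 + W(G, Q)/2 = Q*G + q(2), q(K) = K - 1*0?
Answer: -1388/37 ≈ -37.513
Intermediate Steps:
q(K) = K (q(K) = K + 0 = K)
W(G, Q) = -4 + 2*G*Q (W(G, Q) = -8 + 2*(Q*G + 2) = -8 + 2*(G*Q + 2) = -8 + 2*(2 + G*Q) = -8 + (4 + 2*G*Q) = -4 + 2*G*Q)
o(-4)*((-13 + 67)/(29 - 66)) + W(-10, -10) = (10*(-4)²)*((-13 + 67)/(29 - 66)) + (-4 + 2*(-10)*(-10)) = (10*16)*(54/(-37)) + (-4 + 200) = 160*(54*(-1/37)) + 196 = 160*(-54/37) + 196 = -8640/37 + 196 = -1388/37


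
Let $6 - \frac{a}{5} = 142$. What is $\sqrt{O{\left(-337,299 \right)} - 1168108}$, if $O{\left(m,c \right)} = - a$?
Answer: $2 i \sqrt{291857} \approx 1080.5 i$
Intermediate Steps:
$a = -680$ ($a = 30 - 710 = -680$)
$O{\left(m,c \right)} = 680$ ($O{\left(m,c \right)} = \left(-1\right) \left(-680\right) = 680$)
$\sqrt{O{\left(-337,299 \right)} - 1168108} = \sqrt{680 - 1168108} = \sqrt{-1167428} = 2 i \sqrt{291857}$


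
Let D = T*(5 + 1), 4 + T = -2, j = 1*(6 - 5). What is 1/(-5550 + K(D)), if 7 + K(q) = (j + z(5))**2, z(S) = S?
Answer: -1/5521 ≈ -0.00018113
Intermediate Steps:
j = 1 (j = 1*1 = 1)
T = -6 (T = -4 - 2 = -6)
D = -36 (D = -6*(5 + 1) = -6*6 = -36)
K(q) = 29 (K(q) = -7 + (1 + 5)**2 = -7 + 6**2 = -7 + 36 = 29)
1/(-5550 + K(D)) = 1/(-5550 + 29) = 1/(-5521) = -1/5521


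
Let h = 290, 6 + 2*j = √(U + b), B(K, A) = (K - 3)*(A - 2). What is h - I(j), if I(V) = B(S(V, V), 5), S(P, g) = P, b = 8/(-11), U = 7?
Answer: 308 - 3*√759/22 ≈ 304.24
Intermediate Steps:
b = -8/11 (b = 8*(-1/11) = -8/11 ≈ -0.72727)
B(K, A) = (-3 + K)*(-2 + A)
j = -3 + √759/22 (j = -3 + √(7 - 8/11)/2 = -3 + √(69/11)/2 = -3 + (√759/11)/2 = -3 + √759/22 ≈ -1.7477)
I(V) = -9 + 3*V (I(V) = 6 - 3*5 - 2*V + 5*V = 6 - 15 - 2*V + 5*V = -9 + 3*V)
h - I(j) = 290 - (-9 + 3*(-3 + √759/22)) = 290 - (-9 + (-9 + 3*√759/22)) = 290 - (-18 + 3*√759/22) = 290 + (18 - 3*√759/22) = 308 - 3*√759/22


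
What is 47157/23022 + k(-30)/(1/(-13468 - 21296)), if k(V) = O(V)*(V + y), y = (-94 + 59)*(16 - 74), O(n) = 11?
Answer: -5869136576281/7674 ≈ -7.6481e+8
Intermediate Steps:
y = 2030 (y = -35*(-58) = 2030)
k(V) = 22330 + 11*V (k(V) = 11*(V + 2030) = 11*(2030 + V) = 22330 + 11*V)
47157/23022 + k(-30)/(1/(-13468 - 21296)) = 47157/23022 + (22330 + 11*(-30))/(1/(-13468 - 21296)) = 47157*(1/23022) + (22330 - 330)/(1/(-34764)) = 15719/7674 + 22000/(-1/34764) = 15719/7674 + 22000*(-34764) = 15719/7674 - 764808000 = -5869136576281/7674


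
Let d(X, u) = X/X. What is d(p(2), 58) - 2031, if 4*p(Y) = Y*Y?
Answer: -2030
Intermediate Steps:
p(Y) = Y²/4 (p(Y) = (Y*Y)/4 = Y²/4)
d(X, u) = 1
d(p(2), 58) - 2031 = 1 - 2031 = -2030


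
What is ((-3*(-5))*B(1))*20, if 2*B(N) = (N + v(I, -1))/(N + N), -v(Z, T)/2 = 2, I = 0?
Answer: -225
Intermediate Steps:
v(Z, T) = -4 (v(Z, T) = -2*2 = -4)
B(N) = (-4 + N)/(4*N) (B(N) = ((N - 4)/(N + N))/2 = ((-4 + N)/((2*N)))/2 = ((-4 + N)*(1/(2*N)))/2 = ((-4 + N)/(2*N))/2 = (-4 + N)/(4*N))
((-3*(-5))*B(1))*20 = ((-3*(-5))*((1/4)*(-4 + 1)/1))*20 = (15*((1/4)*1*(-3)))*20 = (15*(-3/4))*20 = -45/4*20 = -225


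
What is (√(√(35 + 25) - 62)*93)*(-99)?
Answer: -9207*I*√(62 - 2*√15) ≈ -67816.0*I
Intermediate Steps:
(√(√(35 + 25) - 62)*93)*(-99) = (√(√60 - 62)*93)*(-99) = (√(2*√15 - 62)*93)*(-99) = (√(-62 + 2*√15)*93)*(-99) = (93*√(-62 + 2*√15))*(-99) = -9207*√(-62 + 2*√15)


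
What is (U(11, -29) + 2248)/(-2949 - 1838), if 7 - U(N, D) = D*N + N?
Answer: -2563/4787 ≈ -0.53541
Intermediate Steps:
U(N, D) = 7 - N - D*N (U(N, D) = 7 - (D*N + N) = 7 - (N + D*N) = 7 + (-N - D*N) = 7 - N - D*N)
(U(11, -29) + 2248)/(-2949 - 1838) = ((7 - 1*11 - 1*(-29)*11) + 2248)/(-2949 - 1838) = ((7 - 11 + 319) + 2248)/(-4787) = (315 + 2248)*(-1/4787) = 2563*(-1/4787) = -2563/4787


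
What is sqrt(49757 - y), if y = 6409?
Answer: 2*sqrt(10837) ≈ 208.20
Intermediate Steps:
sqrt(49757 - y) = sqrt(49757 - 1*6409) = sqrt(49757 - 6409) = sqrt(43348) = 2*sqrt(10837)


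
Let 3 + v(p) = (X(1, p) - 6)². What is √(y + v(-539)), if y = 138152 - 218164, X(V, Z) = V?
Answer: I*√79990 ≈ 282.83*I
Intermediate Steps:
y = -80012
v(p) = 22 (v(p) = -3 + (1 - 6)² = -3 + (-5)² = -3 + 25 = 22)
√(y + v(-539)) = √(-80012 + 22) = √(-79990) = I*√79990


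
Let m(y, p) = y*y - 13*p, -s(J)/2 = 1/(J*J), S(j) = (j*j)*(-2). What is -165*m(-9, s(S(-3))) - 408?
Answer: -744457/54 ≈ -13786.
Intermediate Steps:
S(j) = -2*j² (S(j) = j²*(-2) = -2*j²)
s(J) = -2/J²
m(y, p) = y² - 13*p
-165*m(-9, s(S(-3))) - 408 = -165*((-9)² - (-26)/(-2*(-3)²)²) - 408 = -165*(81 - (-26)/(-2*9)²) - 408 = -165*(81 - (-26)/(-18)²) - 408 = -165*(81 - (-26)/324) - 408 = -165*(81 - 13*(-1/162)) - 408 = -165*(81 + 13/162) - 408 = -165*13135/162 - 408 = -722425/54 - 408 = -744457/54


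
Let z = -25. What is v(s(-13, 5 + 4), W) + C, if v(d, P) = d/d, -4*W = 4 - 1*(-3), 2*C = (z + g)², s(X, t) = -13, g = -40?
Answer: 4227/2 ≈ 2113.5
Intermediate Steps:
C = 4225/2 (C = (-25 - 40)²/2 = (½)*(-65)² = (½)*4225 = 4225/2 ≈ 2112.5)
W = -7/4 (W = -(4 - 1*(-3))/4 = -(4 + 3)/4 = -¼*7 = -7/4 ≈ -1.7500)
v(d, P) = 1
v(s(-13, 5 + 4), W) + C = 1 + 4225/2 = 4227/2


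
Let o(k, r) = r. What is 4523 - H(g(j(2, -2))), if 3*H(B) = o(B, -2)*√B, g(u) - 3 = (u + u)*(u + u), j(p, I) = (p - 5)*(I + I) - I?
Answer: 4523 + 2*√787/3 ≈ 4541.7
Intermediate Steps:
j(p, I) = -I + 2*I*(-5 + p) (j(p, I) = (-5 + p)*(2*I) - I = 2*I*(-5 + p) - I = -I + 2*I*(-5 + p))
g(u) = 3 + 4*u² (g(u) = 3 + (u + u)*(u + u) = 3 + (2*u)*(2*u) = 3 + 4*u²)
H(B) = -2*√B/3 (H(B) = (-2*√B)/3 = -2*√B/3)
4523 - H(g(j(2, -2))) = 4523 - (-2)*√(3 + 4*(-2*(-11 + 2*2))²)/3 = 4523 - (-2)*√(3 + 4*(-2*(-11 + 4))²)/3 = 4523 - (-2)*√(3 + 4*(-2*(-7))²)/3 = 4523 - (-2)*√(3 + 4*14²)/3 = 4523 - (-2)*√(3 + 4*196)/3 = 4523 - (-2)*√(3 + 784)/3 = 4523 - (-2)*√787/3 = 4523 + 2*√787/3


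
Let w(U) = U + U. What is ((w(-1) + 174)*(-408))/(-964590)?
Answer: 11696/160765 ≈ 0.072752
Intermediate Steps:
w(U) = 2*U
((w(-1) + 174)*(-408))/(-964590) = ((2*(-1) + 174)*(-408))/(-964590) = ((-2 + 174)*(-408))*(-1/964590) = (172*(-408))*(-1/964590) = -70176*(-1/964590) = 11696/160765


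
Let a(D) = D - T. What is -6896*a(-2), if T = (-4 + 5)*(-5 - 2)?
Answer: -34480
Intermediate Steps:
T = -7 (T = 1*(-7) = -7)
a(D) = 7 + D (a(D) = D - 1*(-7) = D + 7 = 7 + D)
-6896*a(-2) = -6896*(7 - 2) = -6896*5 = -34480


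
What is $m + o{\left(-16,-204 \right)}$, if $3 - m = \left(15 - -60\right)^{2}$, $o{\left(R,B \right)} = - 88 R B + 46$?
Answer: $-292808$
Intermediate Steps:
$o{\left(R,B \right)} = 46 - 88 B R$ ($o{\left(R,B \right)} = - 88 B R + 46 = 46 - 88 B R$)
$m = -5622$ ($m = 3 - \left(15 - -60\right)^{2} = 3 - \left(15 + 60\right)^{2} = 3 - 75^{2} = 3 - 5625 = -5622$)
$m + o{\left(-16,-204 \right)} = -5622 + \left(46 - \left(-17952\right) \left(-16\right)\right) = -5622 + \left(46 - 287232\right) = -5622 - 287186 = -292808$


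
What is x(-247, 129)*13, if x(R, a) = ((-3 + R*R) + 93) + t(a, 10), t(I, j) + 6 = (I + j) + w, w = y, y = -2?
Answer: 795990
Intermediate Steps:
w = -2
t(I, j) = -8 + I + j (t(I, j) = -6 + ((I + j) - 2) = -6 + (-2 + I + j) = -8 + I + j)
x(R, a) = 92 + a + R² (x(R, a) = ((-3 + R*R) + 93) + (-8 + a + 10) = ((-3 + R²) + 93) + (2 + a) = (90 + R²) + (2 + a) = 92 + a + R²)
x(-247, 129)*13 = (92 + 129 + (-247)²)*13 = (92 + 129 + 61009)*13 = 61230*13 = 795990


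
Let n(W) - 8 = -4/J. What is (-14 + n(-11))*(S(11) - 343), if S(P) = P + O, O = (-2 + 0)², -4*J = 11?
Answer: 16400/11 ≈ 1490.9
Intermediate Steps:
J = -11/4 (J = -¼*11 = -11/4 ≈ -2.7500)
n(W) = 104/11 (n(W) = 8 - 4/(-11/4) = 8 - 4*(-4/11) = 8 + 16/11 = 104/11)
O = 4 (O = (-2)² = 4)
S(P) = 4 + P (S(P) = P + 4 = 4 + P)
(-14 + n(-11))*(S(11) - 343) = (-14 + 104/11)*((4 + 11) - 343) = -50*(15 - 343)/11 = -50/11*(-328) = 16400/11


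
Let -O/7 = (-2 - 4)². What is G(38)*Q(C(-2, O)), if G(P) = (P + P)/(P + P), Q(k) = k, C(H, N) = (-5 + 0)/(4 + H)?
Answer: -5/2 ≈ -2.5000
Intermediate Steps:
O = -252 (O = -7*(-2 - 4)² = -7*(-6)² = -7*36 = -252)
C(H, N) = -5/(4 + H)
G(P) = 1 (G(P) = (2*P)/((2*P)) = (2*P)*(1/(2*P)) = 1)
G(38)*Q(C(-2, O)) = 1*(-5/(4 - 2)) = 1*(-5/2) = -5/2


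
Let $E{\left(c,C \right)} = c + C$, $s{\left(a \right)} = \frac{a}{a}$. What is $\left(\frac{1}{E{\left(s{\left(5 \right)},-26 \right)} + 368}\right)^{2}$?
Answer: $\frac{1}{117649} \approx 8.4999 \cdot 10^{-6}$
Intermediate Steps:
$s{\left(a \right)} = 1$
$E{\left(c,C \right)} = C + c$
$\left(\frac{1}{E{\left(s{\left(5 \right)},-26 \right)} + 368}\right)^{2} = \left(\frac{1}{\left(-26 + 1\right) + 368}\right)^{2} = \left(\frac{1}{-25 + 368}\right)^{2} = \left(\frac{1}{343}\right)^{2} = \frac{1}{117649}$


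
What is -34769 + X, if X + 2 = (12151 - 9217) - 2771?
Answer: -34608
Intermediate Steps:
X = 161 (X = -2 + ((12151 - 9217) - 2771) = -2 + (2934 - 2771) = -2 + 163 = 161)
-34769 + X = -34769 + 161 = -34608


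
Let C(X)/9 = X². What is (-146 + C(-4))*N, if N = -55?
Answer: 110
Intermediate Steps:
C(X) = 9*X²
(-146 + C(-4))*N = (-146 + 9*(-4)²)*(-55) = (-146 + 9*16)*(-55) = (-146 + 144)*(-55) = -2*(-55) = 110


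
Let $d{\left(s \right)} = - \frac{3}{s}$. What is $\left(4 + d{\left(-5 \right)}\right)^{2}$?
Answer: $\frac{529}{25} \approx 21.16$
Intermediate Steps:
$\left(4 + d{\left(-5 \right)}\right)^{2} = \left(4 - \frac{3}{-5}\right)^{2} = \left(4 - - \frac{3}{5}\right)^{2} = \left(4 + \frac{3}{5}\right)^{2} = \left(\frac{23}{5}\right)^{2} = \frac{529}{25}$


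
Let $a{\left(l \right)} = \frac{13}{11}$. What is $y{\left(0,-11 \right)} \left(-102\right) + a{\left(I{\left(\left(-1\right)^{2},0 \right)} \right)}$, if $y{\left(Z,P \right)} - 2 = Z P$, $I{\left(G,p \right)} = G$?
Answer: $- \frac{2231}{11} \approx -202.82$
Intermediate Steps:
$a{\left(l \right)} = \frac{13}{11}$ ($a{\left(l \right)} = 13 \cdot \frac{1}{11} = \frac{13}{11}$)
$y{\left(Z,P \right)} = 2 + P Z$ ($y{\left(Z,P \right)} = 2 + Z P = 2 + P Z$)
$y{\left(0,-11 \right)} \left(-102\right) + a{\left(I{\left(\left(-1\right)^{2},0 \right)} \right)} = \left(2 - 0\right) \left(-102\right) + \frac{13}{11} = \left(2 + 0\right) \left(-102\right) + \frac{13}{11} = 2 \left(-102\right) + \frac{13}{11} = -204 + \frac{13}{11} = - \frac{2231}{11}$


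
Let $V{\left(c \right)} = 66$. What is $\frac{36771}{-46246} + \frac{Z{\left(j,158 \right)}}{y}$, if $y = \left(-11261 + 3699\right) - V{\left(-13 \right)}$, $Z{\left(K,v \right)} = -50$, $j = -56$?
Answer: $- \frac{34772111}{44095561} \approx -0.78856$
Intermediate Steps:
$y = -7628$ ($y = \left(-11261 + 3699\right) - 66 = -7562 - 66 = -7628$)
$\frac{36771}{-46246} + \frac{Z{\left(j,158 \right)}}{y} = \frac{36771}{-46246} - \frac{50}{-7628} = 36771 \left(- \frac{1}{46246}\right) - - \frac{25}{3814} = - \frac{36771}{46246} + \frac{25}{3814} = - \frac{34772111}{44095561}$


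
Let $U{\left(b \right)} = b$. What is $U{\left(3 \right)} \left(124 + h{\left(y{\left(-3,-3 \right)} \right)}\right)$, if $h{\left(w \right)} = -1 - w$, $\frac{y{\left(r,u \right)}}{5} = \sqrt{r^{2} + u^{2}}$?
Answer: $369 - 45 \sqrt{2} \approx 305.36$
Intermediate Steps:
$y{\left(r,u \right)} = 5 \sqrt{r^{2} + u^{2}}$
$U{\left(3 \right)} \left(124 + h{\left(y{\left(-3,-3 \right)} \right)}\right) = 3 \left(124 - \left(1 + 5 \sqrt{\left(-3\right)^{2} + \left(-3\right)^{2}}\right)\right) = 3 \left(124 - \left(1 + 5 \sqrt{9 + 9}\right)\right) = 3 \left(124 - \left(1 + 5 \sqrt{18}\right)\right) = 3 \left(124 - \left(1 + 5 \cdot 3 \sqrt{2}\right)\right) = 3 \left(124 - \left(1 + 15 \sqrt{2}\right)\right) = 3 \left(123 - 15 \sqrt{2}\right) = 369 - 45 \sqrt{2}$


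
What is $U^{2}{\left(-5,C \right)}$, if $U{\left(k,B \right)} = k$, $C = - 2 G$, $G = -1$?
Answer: $25$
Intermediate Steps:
$C = 2$ ($C = \left(-2\right) \left(-1\right) = 2$)
$U^{2}{\left(-5,C \right)} = \left(-5\right)^{2} = 25$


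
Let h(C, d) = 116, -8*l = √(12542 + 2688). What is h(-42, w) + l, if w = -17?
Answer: 116 - √15230/8 ≈ 100.57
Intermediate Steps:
l = -√15230/8 (l = -√(12542 + 2688)/8 = -√15230/8 ≈ -15.426)
h(-42, w) + l = 116 - √15230/8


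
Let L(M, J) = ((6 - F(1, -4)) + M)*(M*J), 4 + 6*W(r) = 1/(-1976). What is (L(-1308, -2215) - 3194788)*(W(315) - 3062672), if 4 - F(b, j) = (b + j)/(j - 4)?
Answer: 91646121214813541079/7904 ≈ 1.1595e+16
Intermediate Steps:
W(r) = -2635/3952 (W(r) = -⅔ + (⅙)/(-1976) = -⅔ + (⅙)*(-1/1976) = -⅔ - 1/11856 = -2635/3952)
F(b, j) = 4 - (b + j)/(-4 + j) (F(b, j) = 4 - (b + j)/(j - 4) = 4 - (b + j)/(-4 + j))
L(M, J) = J*M*(19/8 + M) (L(M, J) = ((6 - (-16 - 1*1 + 3*(-4))/(-4 - 4)) + M)*(M*J) = ((6 - (-16 - 1 - 12)/(-8)) + M)*(J*M) = ((6 - (-1)*(-29)/8) + M)*(J*M) = ((6 - 1*29/8) + M)*(J*M) = ((6 - 29/8) + M)*(J*M) = (19/8 + M)*(J*M) = J*M*(19/8 + M))
(L(-1308, -2215) - 3194788)*(W(315) - 3062672) = ((⅛)*(-2215)*(-1308)*(19 + 8*(-1308)) - 3194788)*(-2635/3952 - 3062672) = ((⅛)*(-2215)*(-1308)*(19 - 10464) - 3194788)*(-12103682379/3952) = ((⅛)*(-2215)*(-1308)*(-10445) - 3194788)*(-12103682379/3952) = (-7565365725/2 - 3194788)*(-12103682379/3952) = -7571755301/2*(-12103682379/3952) = 91646121214813541079/7904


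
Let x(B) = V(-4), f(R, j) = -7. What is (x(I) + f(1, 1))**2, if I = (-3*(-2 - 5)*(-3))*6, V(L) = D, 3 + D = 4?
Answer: 36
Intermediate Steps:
D = 1 (D = -3 + 4 = 1)
V(L) = 1
I = -378 (I = (-3*(-7)*(-3))*6 = (21*(-3))*6 = -63*6 = -378)
x(B) = 1
(x(I) + f(1, 1))**2 = (1 - 7)**2 = (-6)**2 = 36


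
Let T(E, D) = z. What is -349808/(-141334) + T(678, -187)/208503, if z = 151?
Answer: 36478679429/14734281501 ≈ 2.4758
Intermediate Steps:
T(E, D) = 151
-349808/(-141334) + T(678, -187)/208503 = -349808/(-141334) + 151/208503 = -349808*(-1/141334) + 151*(1/208503) = 174904/70667 + 151/208503 = 36478679429/14734281501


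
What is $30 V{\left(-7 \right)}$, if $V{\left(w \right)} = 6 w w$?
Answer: $8820$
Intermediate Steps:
$V{\left(w \right)} = 6 w^{2}$
$30 V{\left(-7 \right)} = 30 \cdot 6 \left(-7\right)^{2} = 30 \cdot 6 \cdot 49 = 30 \cdot 294 = 8820$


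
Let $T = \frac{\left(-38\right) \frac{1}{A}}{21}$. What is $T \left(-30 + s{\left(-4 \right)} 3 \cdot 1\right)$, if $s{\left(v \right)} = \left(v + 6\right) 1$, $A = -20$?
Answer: $- \frac{76}{35} \approx -2.1714$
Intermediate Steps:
$s{\left(v \right)} = 6 + v$ ($s{\left(v \right)} = \left(6 + v\right) 1 = 6 + v$)
$T = \frac{19}{210}$ ($T = \frac{\left(-38\right) \frac{1}{-20}}{21} = \left(-38\right) \left(- \frac{1}{20}\right) \frac{1}{21} = \frac{19}{10} \cdot \frac{1}{21} = \frac{19}{210} \approx 0.090476$)
$T \left(-30 + s{\left(-4 \right)} 3 \cdot 1\right) = \frac{19 \left(-30 + \left(6 - 4\right) 3 \cdot 1\right)}{210} = \frac{19 \left(-30 + 2 \cdot 3 \cdot 1\right)}{210} = \frac{19 \left(-30 + 6 \cdot 1\right)}{210} = \frac{19 \left(-30 + 6\right)}{210} = \frac{19}{210} \left(-24\right) = - \frac{76}{35}$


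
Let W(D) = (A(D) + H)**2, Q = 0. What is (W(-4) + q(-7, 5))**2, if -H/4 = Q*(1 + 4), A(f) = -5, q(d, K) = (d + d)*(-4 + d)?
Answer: 32041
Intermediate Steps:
q(d, K) = 2*d*(-4 + d) (q(d, K) = (2*d)*(-4 + d) = 2*d*(-4 + d))
H = 0 (H = -0*(1 + 4) = -0*5 = -4*0 = 0)
W(D) = 25 (W(D) = (-5 + 0)**2 = (-5)**2 = 25)
(W(-4) + q(-7, 5))**2 = (25 + 2*(-7)*(-4 - 7))**2 = (25 + 2*(-7)*(-11))**2 = (25 + 154)**2 = 179**2 = 32041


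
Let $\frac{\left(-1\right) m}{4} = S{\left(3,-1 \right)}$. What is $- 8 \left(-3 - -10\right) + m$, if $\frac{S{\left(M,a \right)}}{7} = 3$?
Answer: $-140$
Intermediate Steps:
$S{\left(M,a \right)} = 21$ ($S{\left(M,a \right)} = 7 \cdot 3 = 21$)
$m = -84$ ($m = \left(-4\right) 21 = -84$)
$- 8 \left(-3 - -10\right) + m = - 8 \left(-3 - -10\right) - 84 = - 8 \left(-3 + 10\right) - 84 = \left(-8\right) 7 - 84 = -56 - 84 = -140$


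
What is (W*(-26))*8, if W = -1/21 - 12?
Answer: 52624/21 ≈ 2505.9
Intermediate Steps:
W = -253/21 (W = -1*1/21 - 12 = -1/21 - 12 = -253/21 ≈ -12.048)
(W*(-26))*8 = -253/21*(-26)*8 = (6578/21)*8 = 52624/21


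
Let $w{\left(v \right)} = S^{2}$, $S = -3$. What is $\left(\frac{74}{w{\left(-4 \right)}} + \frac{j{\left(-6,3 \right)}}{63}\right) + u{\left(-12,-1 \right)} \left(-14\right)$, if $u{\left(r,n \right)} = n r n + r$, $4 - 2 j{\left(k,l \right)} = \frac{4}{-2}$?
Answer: $\frac{21689}{63} \approx 344.27$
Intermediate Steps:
$j{\left(k,l \right)} = 3$ ($j{\left(k,l \right)} = 2 - \frac{4 \frac{1}{-2}}{2} = 2 - \frac{4 \left(- \frac{1}{2}\right)}{2} = 2 - -1 = 2 + 1 = 3$)
$w{\left(v \right)} = 9$ ($w{\left(v \right)} = \left(-3\right)^{2} = 9$)
$u{\left(r,n \right)} = r + r n^{2}$ ($u{\left(r,n \right)} = r n^{2} + r = r + r n^{2}$)
$\left(\frac{74}{w{\left(-4 \right)}} + \frac{j{\left(-6,3 \right)}}{63}\right) + u{\left(-12,-1 \right)} \left(-14\right) = \left(\frac{74}{9} + \frac{3}{63}\right) + - 12 \left(1 + \left(-1\right)^{2}\right) \left(-14\right) = \left(74 \cdot \frac{1}{9} + 3 \cdot \frac{1}{63}\right) + - 12 \left(1 + 1\right) \left(-14\right) = \left(\frac{74}{9} + \frac{1}{21}\right) + \left(-12\right) 2 \left(-14\right) = \frac{521}{63} - -336 = \frac{521}{63} + 336 = \frac{21689}{63}$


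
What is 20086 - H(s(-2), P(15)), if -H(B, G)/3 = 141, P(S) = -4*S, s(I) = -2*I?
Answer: 20509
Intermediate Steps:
H(B, G) = -423 (H(B, G) = -3*141 = -423)
20086 - H(s(-2), P(15)) = 20086 - 1*(-423) = 20086 + 423 = 20509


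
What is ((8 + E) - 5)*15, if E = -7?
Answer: -60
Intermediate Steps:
((8 + E) - 5)*15 = ((8 - 7) - 5)*15 = (1 - 5)*15 = -4*15 = -60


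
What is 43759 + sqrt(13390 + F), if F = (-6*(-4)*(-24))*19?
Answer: 43759 + sqrt(2446) ≈ 43808.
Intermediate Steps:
F = -10944 (F = (24*(-24))*19 = -576*19 = -10944)
43759 + sqrt(13390 + F) = 43759 + sqrt(13390 - 10944) = 43759 + sqrt(2446)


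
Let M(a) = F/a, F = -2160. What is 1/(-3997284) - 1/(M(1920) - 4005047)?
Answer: -62113/128074518314340 ≈ -4.8498e-10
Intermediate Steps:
M(a) = -2160/a
1/(-3997284) - 1/(M(1920) - 4005047) = 1/(-3997284) - 1/(-2160/1920 - 4005047) = -1/3997284 - 1/(-2160*1/1920 - 4005047) = -1/3997284 - 1/(-9/8 - 4005047) = -1/3997284 - 1/(-32040385/8) = -1/3997284 - 1*(-8/32040385) = -1/3997284 + 8/32040385 = -62113/128074518314340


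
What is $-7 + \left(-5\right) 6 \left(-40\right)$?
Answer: $1193$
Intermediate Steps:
$-7 + \left(-5\right) 6 \left(-40\right) = -7 - -1200 = -7 + 1200 = 1193$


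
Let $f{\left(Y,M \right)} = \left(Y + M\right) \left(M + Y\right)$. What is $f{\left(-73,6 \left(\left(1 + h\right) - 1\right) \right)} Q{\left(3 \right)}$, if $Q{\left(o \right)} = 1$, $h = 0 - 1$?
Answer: $6241$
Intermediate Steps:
$h = -1$ ($h = 0 - 1 = -1$)
$f{\left(Y,M \right)} = \left(M + Y\right)^{2}$ ($f{\left(Y,M \right)} = \left(M + Y\right) \left(M + Y\right) = \left(M + Y\right)^{2}$)
$f{\left(-73,6 \left(\left(1 + h\right) - 1\right) \right)} Q{\left(3 \right)} = \left(6 \left(\left(1 - 1\right) - 1\right) - 73\right)^{2} \cdot 1 = \left(6 \left(0 - 1\right) - 73\right)^{2} \cdot 1 = \left(6 \left(-1\right) - 73\right)^{2} \cdot 1 = \left(-6 - 73\right)^{2} \cdot 1 = \left(-79\right)^{2} \cdot 1 = 6241 \cdot 1 = 6241$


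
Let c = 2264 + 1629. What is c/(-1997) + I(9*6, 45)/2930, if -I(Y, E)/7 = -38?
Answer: -5437644/2925605 ≈ -1.8586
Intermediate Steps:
I(Y, E) = 266 (I(Y, E) = -7*(-38) = 266)
c = 3893
c/(-1997) + I(9*6, 45)/2930 = 3893/(-1997) + 266/2930 = 3893*(-1/1997) + 266*(1/2930) = -3893/1997 + 133/1465 = -5437644/2925605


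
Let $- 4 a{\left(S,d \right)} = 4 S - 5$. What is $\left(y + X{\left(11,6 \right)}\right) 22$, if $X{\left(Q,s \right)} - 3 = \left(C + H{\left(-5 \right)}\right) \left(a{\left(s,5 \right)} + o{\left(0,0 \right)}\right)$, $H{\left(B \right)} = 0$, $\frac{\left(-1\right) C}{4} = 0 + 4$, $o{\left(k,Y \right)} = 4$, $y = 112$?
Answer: $2794$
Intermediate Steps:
$C = -16$ ($C = - 4 \left(0 + 4\right) = \left(-4\right) 4 = -16$)
$a{\left(S,d \right)} = \frac{5}{4} - S$ ($a{\left(S,d \right)} = - \frac{4 S - 5}{4} = - \frac{-5 + 4 S}{4} = \frac{5}{4} - S$)
$X{\left(Q,s \right)} = -81 + 16 s$ ($X{\left(Q,s \right)} = 3 + \left(-16 + 0\right) \left(\left(\frac{5}{4} - s\right) + 4\right) = 3 - 16 \left(\frac{21}{4} - s\right) = 3 + \left(-84 + 16 s\right) = -81 + 16 s$)
$\left(y + X{\left(11,6 \right)}\right) 22 = \left(112 + \left(-81 + 16 \cdot 6\right)\right) 22 = \left(112 + \left(-81 + 96\right)\right) 22 = \left(112 + 15\right) 22 = 127 \cdot 22 = 2794$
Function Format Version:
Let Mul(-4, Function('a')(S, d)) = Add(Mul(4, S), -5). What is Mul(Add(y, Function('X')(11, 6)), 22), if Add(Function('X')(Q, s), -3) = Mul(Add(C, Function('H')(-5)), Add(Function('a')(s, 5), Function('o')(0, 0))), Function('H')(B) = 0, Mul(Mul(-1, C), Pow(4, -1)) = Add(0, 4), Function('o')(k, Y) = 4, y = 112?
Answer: 2794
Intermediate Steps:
C = -16 (C = Mul(-4, Add(0, 4)) = Mul(-4, 4) = -16)
Function('a')(S, d) = Add(Rational(5, 4), Mul(-1, S)) (Function('a')(S, d) = Mul(Rational(-1, 4), Add(Mul(4, S), -5)) = Mul(Rational(-1, 4), Add(-5, Mul(4, S))) = Add(Rational(5, 4), Mul(-1, S)))
Function('X')(Q, s) = Add(-81, Mul(16, s)) (Function('X')(Q, s) = Add(3, Mul(Add(-16, 0), Add(Add(Rational(5, 4), Mul(-1, s)), 4))) = Add(3, Mul(-16, Add(Rational(21, 4), Mul(-1, s)))) = Add(3, Add(-84, Mul(16, s))) = Add(-81, Mul(16, s)))
Mul(Add(y, Function('X')(11, 6)), 22) = Mul(Add(112, Add(-81, Mul(16, 6))), 22) = Mul(Add(112, Add(-81, 96)), 22) = Mul(Add(112, 15), 22) = Mul(127, 22) = 2794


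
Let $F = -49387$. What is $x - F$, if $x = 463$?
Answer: $49850$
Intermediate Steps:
$x - F = 463 - -49387 = 463 + 49387 = 49850$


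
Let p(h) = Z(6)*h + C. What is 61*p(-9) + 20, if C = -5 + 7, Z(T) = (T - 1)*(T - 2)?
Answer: -10838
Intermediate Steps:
Z(T) = (-1 + T)*(-2 + T)
C = 2
p(h) = 2 + 20*h (p(h) = (2 + 6**2 - 3*6)*h + 2 = (2 + 36 - 18)*h + 2 = 20*h + 2 = 2 + 20*h)
61*p(-9) + 20 = 61*(2 + 20*(-9)) + 20 = 61*(2 - 180) + 20 = 61*(-178) + 20 = -10858 + 20 = -10838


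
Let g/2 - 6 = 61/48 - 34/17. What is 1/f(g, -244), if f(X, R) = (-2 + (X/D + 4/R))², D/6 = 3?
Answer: 694427904/1421516209 ≈ 0.48851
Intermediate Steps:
D = 18 (D = 6*3 = 18)
g = 253/24 (g = 12 + 2*(61/48 - 34/17) = 12 + 2*(61*(1/48) - 34*1/17) = 12 + 2*(61/48 - 2) = 12 + 2*(-35/48) = 12 - 35/24 = 253/24 ≈ 10.542)
f(X, R) = (-2 + 4/R + X/18)² (f(X, R) = (-2 + (X/18 + 4/R))² = (-2 + (4/R + X/18))² = (-2 + 4/R + X/18)²)
1/f(g, -244) = 1/((1/324)*(72 - 36*(-244) - 244*253/24)²/(-244)²) = 1/((1/324)*(1/59536)*(72 + 8784 - 15433/6)²) = 1/((1/324)*(1/59536)*(37703/6)²) = 1/((1/324)*(1/59536)*(1421516209/36)) = 1/(1421516209/694427904) = 694427904/1421516209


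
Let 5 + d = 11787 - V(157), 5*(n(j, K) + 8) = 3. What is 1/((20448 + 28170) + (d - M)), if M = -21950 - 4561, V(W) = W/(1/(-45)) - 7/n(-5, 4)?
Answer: 37/3477077 ≈ 1.0641e-5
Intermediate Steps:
n(j, K) = -37/5 (n(j, K) = -8 + (1/5)*3 = -8 + 3/5 = -37/5)
V(W) = 35/37 - 45*W (V(W) = W/(1/(-45)) - 7/(-37/5) = W/(-1/45) - 7*(-5/37) = W*(-45) + 35/37 = -45*W + 35/37 = 35/37 - 45*W)
d = 697304/37 (d = -5 + (11787 - (35/37 - 45*157)) = -5 + (11787 - (35/37 - 7065)) = -5 + (11787 - 1*(-261370/37)) = -5 + (11787 + 261370/37) = -5 + 697489/37 = 697304/37 ≈ 18846.)
M = -26511
1/((20448 + 28170) + (d - M)) = 1/((20448 + 28170) + (697304/37 - 1*(-26511))) = 1/(48618 + (697304/37 + 26511)) = 1/(48618 + 1678211/37) = 1/(3477077/37) = 37/3477077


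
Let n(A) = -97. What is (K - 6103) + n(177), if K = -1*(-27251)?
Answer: 21051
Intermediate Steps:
K = 27251
(K - 6103) + n(177) = (27251 - 6103) - 97 = 21148 - 97 = 21051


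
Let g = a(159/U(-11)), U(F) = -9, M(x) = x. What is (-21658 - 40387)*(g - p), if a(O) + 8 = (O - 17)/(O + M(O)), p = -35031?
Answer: -115172334195/53 ≈ -2.1731e+9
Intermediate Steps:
a(O) = -8 + (-17 + O)/(2*O) (a(O) = -8 + (O - 17)/(O + O) = -8 + (-17 + O)/((2*O)) = -8 + (-17 + O)*(1/(2*O)) = -8 + (-17 + O)/(2*O))
g = -372/53 (g = (-17 - 2385/(-9))/(2*((159/(-9)))) = (-17 - 2385*(-1)/9)/(2*((159*(-⅑)))) = (-17 - 15*(-53/3))/(2*(-53/3)) = (½)*(-3/53)*(-17 + 265) = (½)*(-3/53)*248 = -372/53 ≈ -7.0189)
(-21658 - 40387)*(g - p) = (-21658 - 40387)*(-372/53 - 1*(-35031)) = -62045*(-372/53 + 35031) = -62045*1856271/53 = -115172334195/53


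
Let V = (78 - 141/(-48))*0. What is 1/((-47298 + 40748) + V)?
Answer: -1/6550 ≈ -0.00015267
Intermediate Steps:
V = 0 (V = (78 - 141*(-1/48))*0 = (78 + 47/16)*0 = (1295/16)*0 = 0)
1/((-47298 + 40748) + V) = 1/((-47298 + 40748) + 0) = 1/(-6550 + 0) = 1/(-6550) = -1/6550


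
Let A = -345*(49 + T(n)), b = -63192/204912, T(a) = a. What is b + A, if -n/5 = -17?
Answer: -394714373/8538 ≈ -46230.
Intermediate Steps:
n = 85 (n = -5*(-17) = 85)
b = -2633/8538 (b = -63192*1/204912 = -2633/8538 ≈ -0.30839)
A = -46230 (A = -345*(49 + 85) = -345*134 = -46230)
b + A = -2633/8538 - 46230 = -394714373/8538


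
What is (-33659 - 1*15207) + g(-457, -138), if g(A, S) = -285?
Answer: -49151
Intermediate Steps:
(-33659 - 1*15207) + g(-457, -138) = (-33659 - 1*15207) - 285 = (-33659 - 15207) - 285 = -48866 - 285 = -49151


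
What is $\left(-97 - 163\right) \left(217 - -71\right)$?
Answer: $-74880$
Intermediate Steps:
$\left(-97 - 163\right) \left(217 - -71\right) = - 260 \left(217 + 71\right) = \left(-260\right) 288 = -74880$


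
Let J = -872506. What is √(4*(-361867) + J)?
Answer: I*√2319974 ≈ 1523.1*I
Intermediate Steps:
√(4*(-361867) + J) = √(4*(-361867) - 872506) = √(-1447468 - 872506) = √(-2319974) = I*√2319974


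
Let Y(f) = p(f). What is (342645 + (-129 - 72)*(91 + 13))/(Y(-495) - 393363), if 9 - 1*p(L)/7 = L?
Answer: -35749/43315 ≈ -0.82533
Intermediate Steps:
p(L) = 63 - 7*L
Y(f) = 63 - 7*f
(342645 + (-129 - 72)*(91 + 13))/(Y(-495) - 393363) = (342645 + (-129 - 72)*(91 + 13))/((63 - 7*(-495)) - 393363) = (342645 - 201*104)/((63 + 3465) - 393363) = (342645 - 20904)/(3528 - 393363) = 321741/(-389835) = 321741*(-1/389835) = -35749/43315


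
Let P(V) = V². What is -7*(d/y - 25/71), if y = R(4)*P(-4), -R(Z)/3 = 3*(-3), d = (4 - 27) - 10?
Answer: 30667/10224 ≈ 2.9995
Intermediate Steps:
d = -33 (d = -23 - 10 = -33)
R(Z) = 27 (R(Z) = -9*(-3) = -3*(-9) = 27)
y = 432 (y = 27*(-4)² = 27*16 = 432)
-7*(d/y - 25/71) = -7*(-33/432 - 25/71) = -7*(-33*1/432 - 25*1/71) = -7*(-11/144 - 25/71) = -7*(-4381/10224) = 30667/10224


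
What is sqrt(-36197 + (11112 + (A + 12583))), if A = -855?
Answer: 19*I*sqrt(37) ≈ 115.57*I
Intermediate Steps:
sqrt(-36197 + (11112 + (A + 12583))) = sqrt(-36197 + (11112 + (-855 + 12583))) = sqrt(-36197 + (11112 + 11728)) = sqrt(-36197 + 22840) = sqrt(-13357) = 19*I*sqrt(37)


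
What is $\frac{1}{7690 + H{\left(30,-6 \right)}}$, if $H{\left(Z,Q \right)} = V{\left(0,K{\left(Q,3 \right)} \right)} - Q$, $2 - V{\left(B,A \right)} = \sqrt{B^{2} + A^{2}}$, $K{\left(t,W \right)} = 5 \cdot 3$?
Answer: $\frac{1}{7683} \approx 0.00013016$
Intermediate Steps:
$K{\left(t,W \right)} = 15$
$V{\left(B,A \right)} = 2 - \sqrt{A^{2} + B^{2}}$ ($V{\left(B,A \right)} = 2 - \sqrt{B^{2} + A^{2}} = 2 - \sqrt{A^{2} + B^{2}}$)
$H{\left(Z,Q \right)} = -13 - Q$ ($H{\left(Z,Q \right)} = \left(2 - \sqrt{15^{2} + 0^{2}}\right) - Q = \left(2 - \sqrt{225 + 0}\right) - Q = \left(2 - \sqrt{225}\right) - Q = \left(2 - 15\right) - Q = -13 - Q$)
$\frac{1}{7690 + H{\left(30,-6 \right)}} = \frac{1}{7690 - 7} = \frac{1}{7683}$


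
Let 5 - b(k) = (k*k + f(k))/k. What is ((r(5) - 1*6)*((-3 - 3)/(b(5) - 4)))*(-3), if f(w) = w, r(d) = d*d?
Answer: -342/5 ≈ -68.400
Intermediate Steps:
r(d) = d²
b(k) = 5 - (k + k²)/k (b(k) = 5 - (k*k + k)/k = 5 - (k² + k)/k = 5 - (k + k²)/k)
((r(5) - 1*6)*((-3 - 3)/(b(5) - 4)))*(-3) = ((5² - 1*6)*((-3 - 3)/((4 - 1*5) - 4)))*(-3) = ((25 - 6)*(-6/((4 - 5) - 4)))*(-3) = (19*(-6/(-1 - 4)))*(-3) = (19*(-6/(-5)))*(-3) = (19*(-6*(-⅕)))*(-3) = (19*(6/5))*(-3) = (114/5)*(-3) = -342/5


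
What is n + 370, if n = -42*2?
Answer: 286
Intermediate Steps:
n = -84
n + 370 = -84 + 370 = 286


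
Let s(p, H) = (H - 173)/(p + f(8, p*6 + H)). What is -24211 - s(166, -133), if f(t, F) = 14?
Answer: -242093/10 ≈ -24209.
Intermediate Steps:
s(p, H) = (-173 + H)/(14 + p) (s(p, H) = (H - 173)/(p + 14) = (-173 + H)/(14 + p))
-24211 - s(166, -133) = -24211 - (-173 - 133)/(14 + 166) = -24211 - (-306)/180 = -24211 - 1*(-17/10) = -24211 + 17/10 = -242093/10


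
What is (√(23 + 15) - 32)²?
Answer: (32 - √38)² ≈ 667.48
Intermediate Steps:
(√(23 + 15) - 32)² = (√38 - 32)² = (-32 + √38)²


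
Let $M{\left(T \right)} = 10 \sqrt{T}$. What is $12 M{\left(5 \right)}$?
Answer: $120 \sqrt{5} \approx 268.33$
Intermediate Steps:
$12 M{\left(5 \right)} = 12 \cdot 10 \sqrt{5} = 120 \sqrt{5}$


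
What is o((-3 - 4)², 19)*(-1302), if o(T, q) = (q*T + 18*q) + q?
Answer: -1682184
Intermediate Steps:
o(T, q) = 19*q + T*q (o(T, q) = (T*q + 18*q) + q = (18*q + T*q) + q = 19*q + T*q)
o((-3 - 4)², 19)*(-1302) = (19*(19 + (-3 - 4)²))*(-1302) = (19*(19 + (-7)²))*(-1302) = (19*(19 + 49))*(-1302) = (19*68)*(-1302) = 1292*(-1302) = -1682184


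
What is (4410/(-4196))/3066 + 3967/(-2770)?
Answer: -607707343/424236580 ≈ -1.4325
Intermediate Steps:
(4410/(-4196))/3066 + 3967/(-2770) = (4410*(-1/4196))*(1/3066) + 3967*(-1/2770) = -2205/2098*1/3066 - 3967/2770 = -105/306308 - 3967/2770 = -607707343/424236580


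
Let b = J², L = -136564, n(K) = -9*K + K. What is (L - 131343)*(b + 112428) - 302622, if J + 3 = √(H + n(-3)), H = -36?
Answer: -30119747097 + 3214884*I*√3 ≈ -3.012e+10 + 5.5683e+6*I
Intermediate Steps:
n(K) = -8*K
J = -3 + 2*I*√3 (J = -3 + √(-36 - 8*(-3)) = -3 + √(-36 + 24) = -3 + √(-12) = -3 + 2*I*√3 ≈ -3.0 + 3.4641*I)
b = (-3 + 2*I*√3)² ≈ -3.0 - 20.785*I
(L - 131343)*(b + 112428) - 302622 = (-136564 - 131343)*((3 - 2*I*√3)² + 112428) - 302622 = -267907*(112428 + (3 - 2*I*√3)²) - 302622 = (-30120248196 - 267907*(3 - 2*I*√3)²) - 302622 = -30120550818 - 267907*(3 - 2*I*√3)²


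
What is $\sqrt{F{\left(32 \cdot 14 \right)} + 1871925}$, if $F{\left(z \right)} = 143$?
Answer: $2 \sqrt{468017} \approx 1368.2$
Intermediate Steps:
$\sqrt{F{\left(32 \cdot 14 \right)} + 1871925} = \sqrt{143 + 1871925} = \sqrt{1872068} = 2 \sqrt{468017}$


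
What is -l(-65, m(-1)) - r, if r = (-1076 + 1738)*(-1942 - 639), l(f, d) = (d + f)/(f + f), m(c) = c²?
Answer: 111060398/65 ≈ 1.7086e+6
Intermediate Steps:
l(f, d) = (d + f)/(2*f) (l(f, d) = (d + f)/((2*f)) = (d + f)*(1/(2*f)) = (d + f)/(2*f))
r = -1708622 (r = 662*(-2581) = -1708622)
-l(-65, m(-1)) - r = -((-1)² - 65)/(2*(-65)) - 1*(-1708622) = -(-1)*(1 - 65)/(2*65) + 1708622 = -(-1)*(-64)/(2*65) + 1708622 = -1*32/65 + 1708622 = -32/65 + 1708622 = 111060398/65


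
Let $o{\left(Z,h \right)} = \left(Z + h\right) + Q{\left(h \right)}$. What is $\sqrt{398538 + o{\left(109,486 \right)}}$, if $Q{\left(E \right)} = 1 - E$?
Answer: $2 \sqrt{99662} \approx 631.39$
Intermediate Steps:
$o{\left(Z,h \right)} = 1 + Z$ ($o{\left(Z,h \right)} = \left(Z + h\right) - \left(-1 + h\right) = 1 + Z$)
$\sqrt{398538 + o{\left(109,486 \right)}} = \sqrt{398538 + \left(1 + 109\right)} = \sqrt{398538 + 110} = \sqrt{398648} = 2 \sqrt{99662}$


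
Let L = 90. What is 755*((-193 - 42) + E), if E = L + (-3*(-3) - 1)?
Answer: -103435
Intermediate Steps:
E = 98 (E = 90 + (-3*(-3) - 1) = 90 + (9 - 1) = 90 + 8 = 98)
755*((-193 - 42) + E) = 755*((-193 - 42) + 98) = 755*(-235 + 98) = 755*(-137) = -103435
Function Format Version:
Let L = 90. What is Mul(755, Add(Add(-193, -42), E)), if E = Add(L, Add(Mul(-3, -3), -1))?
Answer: -103435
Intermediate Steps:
E = 98 (E = Add(90, Add(Mul(-3, -3), -1)) = Add(90, Add(9, -1)) = Add(90, 8) = 98)
Mul(755, Add(Add(-193, -42), E)) = Mul(755, Add(Add(-193, -42), 98)) = Mul(755, Add(-235, 98)) = Mul(755, -137) = -103435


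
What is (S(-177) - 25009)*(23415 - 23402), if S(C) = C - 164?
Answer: -329550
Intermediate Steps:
S(C) = -164 + C
(S(-177) - 25009)*(23415 - 23402) = ((-164 - 177) - 25009)*(23415 - 23402) = (-341 - 25009)*13 = -25350*13 = -329550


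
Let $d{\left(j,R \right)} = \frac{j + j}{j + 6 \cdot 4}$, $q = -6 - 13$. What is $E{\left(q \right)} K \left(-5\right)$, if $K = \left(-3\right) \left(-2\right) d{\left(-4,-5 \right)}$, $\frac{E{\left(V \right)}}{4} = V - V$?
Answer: $0$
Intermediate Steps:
$q = -19$ ($q = -6 - 13 = -19$)
$d{\left(j,R \right)} = \frac{2 j}{24 + j}$ ($d{\left(j,R \right)} = \frac{2 j}{j + 24} = \frac{2 j}{24 + j}$)
$E{\left(V \right)} = 0$ ($E{\left(V \right)} = 4 \left(V - V\right) = 4 \cdot 0 = 0$)
$K = - \frac{12}{5}$ ($K = \left(-3\right) \left(-2\right) 2 \left(-4\right) \frac{1}{24 - 4} = 6 \cdot 2 \left(-4\right) \frac{1}{20} = 6 \left(- \frac{2}{5}\right) = - \frac{12}{5} \approx -2.4$)
$E{\left(q \right)} K \left(-5\right) = 0 \left(\left(- \frac{12}{5}\right) \left(-5\right)\right) = 0 \cdot 12 = 0$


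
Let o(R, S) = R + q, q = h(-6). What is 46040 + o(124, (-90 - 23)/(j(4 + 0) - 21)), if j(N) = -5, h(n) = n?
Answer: 46158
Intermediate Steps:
q = -6
o(R, S) = -6 + R (o(R, S) = R - 6 = -6 + R)
46040 + o(124, (-90 - 23)/(j(4 + 0) - 21)) = 46040 + (-6 + 124) = 46040 + 118 = 46158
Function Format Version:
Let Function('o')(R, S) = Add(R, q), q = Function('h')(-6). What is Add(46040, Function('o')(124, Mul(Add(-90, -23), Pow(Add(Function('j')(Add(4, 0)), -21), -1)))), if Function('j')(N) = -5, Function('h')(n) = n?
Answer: 46158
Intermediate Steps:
q = -6
Function('o')(R, S) = Add(-6, R) (Function('o')(R, S) = Add(R, -6) = Add(-6, R))
Add(46040, Function('o')(124, Mul(Add(-90, -23), Pow(Add(Function('j')(Add(4, 0)), -21), -1)))) = Add(46040, Add(-6, 124)) = Add(46040, 118) = 46158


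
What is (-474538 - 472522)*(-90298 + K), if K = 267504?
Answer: -167824714360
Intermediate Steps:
(-474538 - 472522)*(-90298 + K) = (-474538 - 472522)*(-90298 + 267504) = -947060*177206 = -167824714360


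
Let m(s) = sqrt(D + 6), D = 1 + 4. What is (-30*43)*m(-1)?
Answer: -1290*sqrt(11) ≈ -4278.4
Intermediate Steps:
D = 5
m(s) = sqrt(11) (m(s) = sqrt(5 + 6) = sqrt(11))
(-30*43)*m(-1) = (-30*43)*sqrt(11) = -1290*sqrt(11)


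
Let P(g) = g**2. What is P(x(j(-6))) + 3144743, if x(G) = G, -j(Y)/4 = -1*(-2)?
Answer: 3144807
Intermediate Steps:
j(Y) = -8 (j(Y) = -(-4)*(-2) = -4*2 = -8)
P(x(j(-6))) + 3144743 = (-8)**2 + 3144743 = 64 + 3144743 = 3144807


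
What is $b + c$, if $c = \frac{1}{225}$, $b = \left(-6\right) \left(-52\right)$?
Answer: $\frac{70201}{225} \approx 312.0$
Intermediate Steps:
$b = 312$
$c = \frac{1}{225} \approx 0.0044444$
$b + c = 312 + \frac{1}{225} = \frac{70201}{225}$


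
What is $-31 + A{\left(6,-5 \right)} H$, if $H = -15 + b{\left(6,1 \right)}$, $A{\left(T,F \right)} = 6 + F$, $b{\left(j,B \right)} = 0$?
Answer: $-46$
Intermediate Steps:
$H = -15$ ($H = -15 + 0 = -15$)
$-31 + A{\left(6,-5 \right)} H = -31 + \left(6 - 5\right) \left(-15\right) = -31 + 1 \left(-15\right) = -31 - 15 = -46$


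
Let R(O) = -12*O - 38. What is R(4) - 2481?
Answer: -2567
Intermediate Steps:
R(O) = -38 - 12*O
R(4) - 2481 = (-38 - 12*4) - 2481 = (-38 - 48) - 2481 = -86 - 2481 = -2567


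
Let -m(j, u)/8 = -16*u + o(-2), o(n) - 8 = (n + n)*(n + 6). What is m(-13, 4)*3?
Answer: 1728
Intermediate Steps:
o(n) = 8 + 2*n*(6 + n) (o(n) = 8 + (n + n)*(n + 6) = 8 + (2*n)*(6 + n) = 8 + 2*n*(6 + n))
m(j, u) = 64 + 128*u (m(j, u) = -8*(-16*u + (8 + 2*(-2)**2 + 12*(-2))) = -8*(-16*u + (8 + 2*4 - 24)) = -8*(-16*u + (8 + 8 - 24)) = -8*(-16*u - 8) = -8*(-8 - 16*u) = 64 + 128*u)
m(-13, 4)*3 = (64 + 128*4)*3 = (64 + 512)*3 = 576*3 = 1728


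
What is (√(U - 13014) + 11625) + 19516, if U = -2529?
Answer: 31141 + 3*I*√1727 ≈ 31141.0 + 124.67*I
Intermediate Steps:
(√(U - 13014) + 11625) + 19516 = (√(-2529 - 13014) + 11625) + 19516 = (√(-15543) + 11625) + 19516 = (3*I*√1727 + 11625) + 19516 = (11625 + 3*I*√1727) + 19516 = 31141 + 3*I*√1727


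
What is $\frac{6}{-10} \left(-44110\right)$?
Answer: $26466$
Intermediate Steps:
$\frac{6}{-10} \left(-44110\right) = 6 \left(- \frac{1}{10}\right) \left(-44110\right) = \left(- \frac{3}{5}\right) \left(-44110\right) = 26466$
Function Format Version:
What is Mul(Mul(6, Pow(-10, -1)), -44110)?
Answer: 26466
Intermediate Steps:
Mul(Mul(6, Pow(-10, -1)), -44110) = Mul(Mul(6, Rational(-1, 10)), -44110) = Mul(Rational(-3, 5), -44110) = 26466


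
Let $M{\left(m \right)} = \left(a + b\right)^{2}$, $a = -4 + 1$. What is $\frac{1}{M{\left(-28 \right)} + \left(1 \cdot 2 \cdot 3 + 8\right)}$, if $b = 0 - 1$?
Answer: $\frac{1}{30} \approx 0.033333$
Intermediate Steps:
$a = -3$
$b = -1$ ($b = 0 - 1 = -1$)
$M{\left(m \right)} = 16$ ($M{\left(m \right)} = \left(-3 - 1\right)^{2} = \left(-4\right)^{2} = 16$)
$\frac{1}{M{\left(-28 \right)} + \left(1 \cdot 2 \cdot 3 + 8\right)} = \frac{1}{16 + \left(1 \cdot 2 \cdot 3 + 8\right)} = \frac{1}{16 + \left(2 \cdot 3 + 8\right)} = \frac{1}{16 + \left(6 + 8\right)} = \frac{1}{16 + 14} = \frac{1}{30}$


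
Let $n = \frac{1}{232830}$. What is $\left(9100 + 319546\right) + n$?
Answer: $\frac{76518648181}{232830} \approx 3.2865 \cdot 10^{5}$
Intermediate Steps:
$n = \frac{1}{232830} \approx 4.295 \cdot 10^{-6}$
$\left(9100 + 319546\right) + n = \left(9100 + 319546\right) + \frac{1}{232830} = 328646 + \frac{1}{232830} = \frac{76518648181}{232830}$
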